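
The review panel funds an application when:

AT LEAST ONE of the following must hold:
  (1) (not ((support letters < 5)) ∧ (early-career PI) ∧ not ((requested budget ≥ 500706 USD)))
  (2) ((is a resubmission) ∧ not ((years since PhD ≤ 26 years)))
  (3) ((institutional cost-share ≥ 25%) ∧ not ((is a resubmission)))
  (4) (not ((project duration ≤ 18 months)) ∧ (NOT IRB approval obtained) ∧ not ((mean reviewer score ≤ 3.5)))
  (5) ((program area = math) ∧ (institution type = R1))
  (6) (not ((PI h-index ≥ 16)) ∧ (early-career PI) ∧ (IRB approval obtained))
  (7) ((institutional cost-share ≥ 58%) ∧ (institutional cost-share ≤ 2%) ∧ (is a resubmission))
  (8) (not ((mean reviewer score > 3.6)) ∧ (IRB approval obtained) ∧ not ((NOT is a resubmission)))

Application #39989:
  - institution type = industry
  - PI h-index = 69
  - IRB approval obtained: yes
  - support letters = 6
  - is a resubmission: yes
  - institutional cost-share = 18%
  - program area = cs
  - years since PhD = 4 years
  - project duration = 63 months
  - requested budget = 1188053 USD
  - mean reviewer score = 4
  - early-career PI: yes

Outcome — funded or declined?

Declined

Atomic conditions:
  support letters < 5: 6 < 5 is false
  early-career PI: yes → true
  requested budget ≥ 500706 USD: 1188053 ≥ 500706 is true
  is a resubmission: yes → true
  years since PhD ≤ 26 years: 4 ≤ 26 is true
  institutional cost-share ≥ 25%: 18 ≥ 25 is false
  project duration ≤ 18 months: 63 ≤ 18 is false
  NOT IRB approval obtained: yes → false
  mean reviewer score ≤ 3.5: 4 ≤ 3.5 is false
  program area = math: cs == math is false
  institution type = R1: industry == R1 is false
  PI h-index ≥ 16: 69 ≥ 16 is true
  IRB approval obtained: yes → true
  institutional cost-share ≥ 58%: 18 ≥ 58 is false
  institutional cost-share ≤ 2%: 18 ≤ 2 is false
  mean reviewer score > 3.6: 4 > 3.6 is true
  NOT is a resubmission: yes → false
Combine:
[1.1] NOT false = true
[1.3] NOT true = false
[1] true AND true AND false = false
[2.2] NOT true = false
[2] true AND false = false
[3.2] NOT true = false
[3] false AND false = false
[4.1] NOT false = true
[4.3] NOT false = true
[4] true AND false AND true = false
[5] false AND false = false
[6.1] NOT true = false
[6] false AND true AND true = false
[7] false AND false AND true = false
[8.1] NOT true = false
[8.3] NOT false = true
[8] false AND true AND true = false
[root] false OR false OR false OR false OR false OR false OR false OR false = false
Overall: false → declined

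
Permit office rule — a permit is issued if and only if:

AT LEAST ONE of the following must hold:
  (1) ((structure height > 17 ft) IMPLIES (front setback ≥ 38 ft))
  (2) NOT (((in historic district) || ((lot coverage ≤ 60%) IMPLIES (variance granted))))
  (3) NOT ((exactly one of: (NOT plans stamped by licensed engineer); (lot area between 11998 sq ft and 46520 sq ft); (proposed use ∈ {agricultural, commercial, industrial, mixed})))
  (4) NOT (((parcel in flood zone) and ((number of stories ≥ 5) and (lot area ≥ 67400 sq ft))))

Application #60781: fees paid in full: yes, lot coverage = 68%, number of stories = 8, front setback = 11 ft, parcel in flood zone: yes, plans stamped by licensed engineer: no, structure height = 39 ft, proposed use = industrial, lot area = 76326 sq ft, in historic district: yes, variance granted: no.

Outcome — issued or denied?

Issued

Atomic conditions:
  structure height > 17 ft: 39 > 17 is true
  front setback ≥ 38 ft: 11 ≥ 38 is false
  in historic district: yes → true
  lot coverage ≤ 60%: 68 ≤ 60 is false
  variance granted: no → false
  NOT plans stamped by licensed engineer: no → true
  lot area between 11998 sq ft and 46520 sq ft: 76326 in [11998, 46520] is false
  proposed use ∈ {agricultural, commercial, industrial, mixed}: industrial is in the set → true
  parcel in flood zone: yes → true
  number of stories ≥ 5: 8 ≥ 5 is true
  lot area ≥ 67400 sq ft: 76326 ≥ 67400 is true
Combine:
[1] true → false = false
[2.1.2] false → false (antecedent false ⇒ implication holds) = true
[2.1] true OR true = true
[2] NOT true = false
[3.1] exactly-one(true, false, true) = false
[3] NOT false = true
[4.1.2] true AND true = true
[4.1] true AND true = true
[4] NOT true = false
[root] false OR false OR true OR false = true
Overall: true → issued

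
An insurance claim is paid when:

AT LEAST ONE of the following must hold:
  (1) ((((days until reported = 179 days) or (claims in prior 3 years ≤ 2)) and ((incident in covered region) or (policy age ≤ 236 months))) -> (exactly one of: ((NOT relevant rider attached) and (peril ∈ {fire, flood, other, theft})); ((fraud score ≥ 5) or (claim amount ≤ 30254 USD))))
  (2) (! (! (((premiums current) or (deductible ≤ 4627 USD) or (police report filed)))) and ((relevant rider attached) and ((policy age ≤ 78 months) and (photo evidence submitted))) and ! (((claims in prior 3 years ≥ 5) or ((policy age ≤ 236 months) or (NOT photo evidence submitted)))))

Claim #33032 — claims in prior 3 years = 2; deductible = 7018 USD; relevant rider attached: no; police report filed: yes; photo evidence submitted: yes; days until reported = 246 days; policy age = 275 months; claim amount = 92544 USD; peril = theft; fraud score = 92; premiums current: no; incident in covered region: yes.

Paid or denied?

Denied

Atomic conditions:
  days until reported = 179 days: 246 == 179 is false
  claims in prior 3 years ≤ 2: 2 ≤ 2 is true
  incident in covered region: yes → true
  policy age ≤ 236 months: 275 ≤ 236 is false
  NOT relevant rider attached: no → true
  peril ∈ {fire, flood, other, theft}: theft is in the set → true
  fraud score ≥ 5: 92 ≥ 5 is true
  claim amount ≤ 30254 USD: 92544 ≤ 30254 is false
  premiums current: no → false
  deductible ≤ 4627 USD: 7018 ≤ 4627 is false
  police report filed: yes → true
  relevant rider attached: no → false
  policy age ≤ 78 months: 275 ≤ 78 is false
  photo evidence submitted: yes → true
  claims in prior 3 years ≥ 5: 2 ≥ 5 is false
  NOT photo evidence submitted: yes → false
Combine:
[1.1.1] false OR true = true
[1.1.2] true OR false = true
[1.1] true AND true = true
[1.2.1] true AND true = true
[1.2.2] true OR false = true
[1.2] exactly-one(true, true) = false
[1] true → false = false
[2.1.1.1] false OR false OR true = true
[2.1.1] NOT true = false
[2.1] NOT false = true
[2.2.2] false AND true = false
[2.2] false AND false = false
[2.3.1.2] false OR false = false
[2.3.1] false OR false = false
[2.3] NOT false = true
[2] true AND false AND true = false
[root] false OR false = false
Overall: false → denied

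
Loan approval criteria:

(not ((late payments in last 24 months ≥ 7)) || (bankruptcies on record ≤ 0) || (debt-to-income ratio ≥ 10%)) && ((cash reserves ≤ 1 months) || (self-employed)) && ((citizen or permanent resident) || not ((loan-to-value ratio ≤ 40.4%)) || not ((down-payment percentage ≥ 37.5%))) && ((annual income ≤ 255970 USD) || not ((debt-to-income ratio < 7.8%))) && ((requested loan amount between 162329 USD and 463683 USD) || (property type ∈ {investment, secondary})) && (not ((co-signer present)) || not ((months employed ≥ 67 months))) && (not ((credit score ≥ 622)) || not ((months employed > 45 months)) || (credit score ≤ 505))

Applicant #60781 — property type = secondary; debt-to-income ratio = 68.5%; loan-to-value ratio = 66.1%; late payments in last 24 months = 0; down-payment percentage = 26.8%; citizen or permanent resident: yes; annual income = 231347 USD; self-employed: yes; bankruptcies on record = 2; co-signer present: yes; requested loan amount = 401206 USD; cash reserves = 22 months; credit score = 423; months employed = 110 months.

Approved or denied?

Atomic conditions:
  late payments in last 24 months ≥ 7: 0 ≥ 7 is false
  bankruptcies on record ≤ 0: 2 ≤ 0 is false
  debt-to-income ratio ≥ 10%: 68.5 ≥ 10 is true
  cash reserves ≤ 1 months: 22 ≤ 1 is false
  self-employed: yes → true
  citizen or permanent resident: yes → true
  loan-to-value ratio ≤ 40.4%: 66.1 ≤ 40.4 is false
  down-payment percentage ≥ 37.5%: 26.8 ≥ 37.5 is false
  annual income ≤ 255970 USD: 231347 ≤ 255970 is true
  debt-to-income ratio < 7.8%: 68.5 < 7.8 is false
  requested loan amount between 162329 USD and 463683 USD: 401206 in [162329, 463683] is true
  property type ∈ {investment, secondary}: secondary is in the set → true
  co-signer present: yes → true
  months employed ≥ 67 months: 110 ≥ 67 is true
  credit score ≥ 622: 423 ≥ 622 is false
  months employed > 45 months: 110 > 45 is true
  credit score ≤ 505: 423 ≤ 505 is true
Combine:
[1.1] NOT false = true
[1] true OR false OR true = true
[2] false OR true = true
[3.2] NOT false = true
[3.3] NOT false = true
[3] true OR true OR true = true
[4.2] NOT false = true
[4] true OR true = true
[5] true OR true = true
[6.1] NOT true = false
[6.2] NOT true = false
[6] false OR false = false
[7.1] NOT false = true
[7.2] NOT true = false
[7] true OR false OR true = true
[root] true AND true AND true AND true AND true AND false AND true = false
Overall: false → denied

Denied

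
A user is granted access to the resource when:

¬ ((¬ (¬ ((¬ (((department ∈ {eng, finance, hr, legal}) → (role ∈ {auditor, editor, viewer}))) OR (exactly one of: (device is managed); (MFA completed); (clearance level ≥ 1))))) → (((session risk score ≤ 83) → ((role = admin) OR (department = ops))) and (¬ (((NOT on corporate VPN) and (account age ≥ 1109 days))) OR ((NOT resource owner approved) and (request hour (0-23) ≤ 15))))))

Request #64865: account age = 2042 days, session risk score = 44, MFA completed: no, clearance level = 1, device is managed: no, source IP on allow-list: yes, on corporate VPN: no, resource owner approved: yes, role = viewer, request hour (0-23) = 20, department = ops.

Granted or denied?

Granted

Atomic conditions:
  department ∈ {eng, finance, hr, legal}: ops is not in the set → false
  role ∈ {auditor, editor, viewer}: viewer is in the set → true
  device is managed: no → false
  MFA completed: no → false
  clearance level ≥ 1: 1 ≥ 1 is true
  session risk score ≤ 83: 44 ≤ 83 is true
  role = admin: viewer == admin is false
  department = ops: ops == ops is true
  NOT on corporate VPN: no → true
  account age ≥ 1109 days: 2042 ≥ 1109 is true
  NOT resource owner approved: yes → false
  request hour (0-23) ≤ 15: 20 ≤ 15 is false
Combine:
[1.1.1.1.1.1] false → true (antecedent false ⇒ implication holds) = true
[1.1.1.1.1] NOT true = false
[1.1.1.1.2] exactly-one(false, false, true) = true
[1.1.1.1] false OR true = true
[1.1.1] NOT true = false
[1.1] NOT false = true
[1.2.1.2] false OR true = true
[1.2.1] true → true = true
[1.2.2.1.1] true AND true = true
[1.2.2.1] NOT true = false
[1.2.2.2] false AND false = false
[1.2.2] false OR false = false
[1.2] true AND false = false
[1] true → false = false
[root] NOT false = true
Overall: true → granted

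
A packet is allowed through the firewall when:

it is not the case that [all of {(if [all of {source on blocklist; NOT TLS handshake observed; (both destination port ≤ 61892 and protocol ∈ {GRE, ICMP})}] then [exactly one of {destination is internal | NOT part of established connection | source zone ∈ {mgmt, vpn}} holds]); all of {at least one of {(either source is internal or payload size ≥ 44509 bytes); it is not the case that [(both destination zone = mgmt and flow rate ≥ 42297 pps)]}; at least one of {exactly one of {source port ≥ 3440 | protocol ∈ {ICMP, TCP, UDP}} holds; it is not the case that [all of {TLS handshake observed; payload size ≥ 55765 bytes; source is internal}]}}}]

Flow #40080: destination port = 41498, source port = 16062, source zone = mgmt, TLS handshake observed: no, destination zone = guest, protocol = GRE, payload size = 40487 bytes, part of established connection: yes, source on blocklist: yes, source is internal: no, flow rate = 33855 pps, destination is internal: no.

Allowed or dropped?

Dropped

Atomic conditions:
  source on blocklist: yes → true
  NOT TLS handshake observed: no → true
  destination port ≤ 61892: 41498 ≤ 61892 is true
  protocol ∈ {GRE, ICMP}: GRE is in the set → true
  destination is internal: no → false
  NOT part of established connection: yes → false
  source zone ∈ {mgmt, vpn}: mgmt is in the set → true
  source is internal: no → false
  payload size ≥ 44509 bytes: 40487 ≥ 44509 is false
  destination zone = mgmt: guest == mgmt is false
  flow rate ≥ 42297 pps: 33855 ≥ 42297 is false
  source port ≥ 3440: 16062 ≥ 3440 is true
  protocol ∈ {ICMP, TCP, UDP}: GRE is not in the set → false
  TLS handshake observed: no → false
  payload size ≥ 55765 bytes: 40487 ≥ 55765 is false
Combine:
[1.1.1.3] true AND true = true
[1.1.1] true AND true AND true = true
[1.1.2] exactly-one(false, false, true) = true
[1.1] true → true = true
[1.2.1.1] false OR false = false
[1.2.1.2.1] false AND false = false
[1.2.1.2] NOT false = true
[1.2.1] false OR true = true
[1.2.2.1] exactly-one(true, false) = true
[1.2.2.2.1] false AND false AND false = false
[1.2.2.2] NOT false = true
[1.2.2] true OR true = true
[1.2] true AND true = true
[1] true AND true = true
[root] NOT true = false
Overall: false → dropped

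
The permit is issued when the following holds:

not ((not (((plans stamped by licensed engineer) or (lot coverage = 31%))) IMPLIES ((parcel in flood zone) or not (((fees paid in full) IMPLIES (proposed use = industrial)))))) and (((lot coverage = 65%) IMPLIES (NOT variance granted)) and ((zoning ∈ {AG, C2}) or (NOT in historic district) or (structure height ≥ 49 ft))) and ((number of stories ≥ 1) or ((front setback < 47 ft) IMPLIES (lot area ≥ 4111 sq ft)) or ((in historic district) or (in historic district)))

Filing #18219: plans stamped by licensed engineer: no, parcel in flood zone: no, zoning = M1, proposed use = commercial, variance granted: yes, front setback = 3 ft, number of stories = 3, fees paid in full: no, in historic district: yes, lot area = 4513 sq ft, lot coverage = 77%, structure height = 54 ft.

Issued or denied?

Issued

Atomic conditions:
  plans stamped by licensed engineer: no → false
  lot coverage = 31%: 77 == 31 is false
  parcel in flood zone: no → false
  fees paid in full: no → false
  proposed use = industrial: commercial == industrial is false
  lot coverage = 65%: 77 == 65 is false
  NOT variance granted: yes → false
  zoning ∈ {AG, C2}: M1 is not in the set → false
  NOT in historic district: yes → false
  structure height ≥ 49 ft: 54 ≥ 49 is true
  number of stories ≥ 1: 3 ≥ 1 is true
  front setback < 47 ft: 3 < 47 is true
  lot area ≥ 4111 sq ft: 4513 ≥ 4111 is true
  in historic district: yes → true
Combine:
[1.1.1.1] false OR false = false
[1.1.1] NOT false = true
[1.1.2.2.1] false → false (antecedent false ⇒ implication holds) = true
[1.1.2.2] NOT true = false
[1.1.2] false OR false = false
[1.1] true → false = false
[1] NOT false = true
[2.1] false → false (antecedent false ⇒ implication holds) = true
[2.2] false OR false OR true = true
[2] true AND true = true
[3.2] true → true = true
[3.3] true OR true = true
[3] true OR true OR true = true
[root] true AND true AND true = true
Overall: true → issued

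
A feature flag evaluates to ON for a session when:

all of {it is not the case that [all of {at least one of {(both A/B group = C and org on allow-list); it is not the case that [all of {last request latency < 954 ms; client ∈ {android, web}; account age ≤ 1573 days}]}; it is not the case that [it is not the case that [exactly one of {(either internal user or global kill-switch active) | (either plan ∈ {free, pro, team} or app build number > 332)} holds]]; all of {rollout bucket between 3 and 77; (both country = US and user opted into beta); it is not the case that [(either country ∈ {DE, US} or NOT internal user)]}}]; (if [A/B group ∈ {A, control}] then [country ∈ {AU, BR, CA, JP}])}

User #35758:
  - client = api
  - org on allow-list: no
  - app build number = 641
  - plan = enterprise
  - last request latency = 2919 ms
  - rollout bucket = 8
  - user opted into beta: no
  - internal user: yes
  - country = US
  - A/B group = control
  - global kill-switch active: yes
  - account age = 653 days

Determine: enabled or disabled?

Atomic conditions:
  A/B group = C: control == C is false
  org on allow-list: no → false
  last request latency < 954 ms: 2919 < 954 is false
  client ∈ {android, web}: api is not in the set → false
  account age ≤ 1573 days: 653 ≤ 1573 is true
  internal user: yes → true
  global kill-switch active: yes → true
  plan ∈ {free, pro, team}: enterprise is not in the set → false
  app build number > 332: 641 > 332 is true
  rollout bucket between 3 and 77: 8 in [3, 77] is true
  country = US: US == US is true
  user opted into beta: no → false
  country ∈ {DE, US}: US is in the set → true
  NOT internal user: yes → false
  A/B group ∈ {A, control}: control is in the set → true
  country ∈ {AU, BR, CA, JP}: US is not in the set → false
Combine:
[1.1.1.1] false AND false = false
[1.1.1.2.1] false AND false AND true = false
[1.1.1.2] NOT false = true
[1.1.1] false OR true = true
[1.1.2.1.1.1] true OR true = true
[1.1.2.1.1.2] false OR true = true
[1.1.2.1.1] exactly-one(true, true) = false
[1.1.2.1] NOT false = true
[1.1.2] NOT true = false
[1.1.3.2] true AND false = false
[1.1.3.3.1] true OR false = true
[1.1.3.3] NOT true = false
[1.1.3] true AND false AND false = false
[1.1] true AND false AND false = false
[1] NOT false = true
[2] true → false = false
[root] true AND false = false
Overall: false → disabled

Disabled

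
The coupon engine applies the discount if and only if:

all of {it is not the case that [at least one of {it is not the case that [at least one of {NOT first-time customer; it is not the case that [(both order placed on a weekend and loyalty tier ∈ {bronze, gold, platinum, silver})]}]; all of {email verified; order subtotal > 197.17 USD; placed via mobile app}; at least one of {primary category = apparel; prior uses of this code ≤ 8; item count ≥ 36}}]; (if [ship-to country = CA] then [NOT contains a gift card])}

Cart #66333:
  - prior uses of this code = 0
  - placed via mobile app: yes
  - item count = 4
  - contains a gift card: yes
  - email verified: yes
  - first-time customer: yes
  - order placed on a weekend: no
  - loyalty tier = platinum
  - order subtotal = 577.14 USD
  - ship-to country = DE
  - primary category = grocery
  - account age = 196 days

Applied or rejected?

Rejected

Atomic conditions:
  NOT first-time customer: yes → false
  order placed on a weekend: no → false
  loyalty tier ∈ {bronze, gold, platinum, silver}: platinum is in the set → true
  email verified: yes → true
  order subtotal > 197.17 USD: 577.14 > 197.17 is true
  placed via mobile app: yes → true
  primary category = apparel: grocery == apparel is false
  prior uses of this code ≤ 8: 0 ≤ 8 is true
  item count ≥ 36: 4 ≥ 36 is false
  ship-to country = CA: DE == CA is false
  NOT contains a gift card: yes → false
Combine:
[1.1.1.1.2.1] false AND true = false
[1.1.1.1.2] NOT false = true
[1.1.1.1] false OR true = true
[1.1.1] NOT true = false
[1.1.2] true AND true AND true = true
[1.1.3] false OR true OR false = true
[1.1] false OR true OR true = true
[1] NOT true = false
[2] false → false (antecedent false ⇒ implication holds) = true
[root] false AND true = false
Overall: false → rejected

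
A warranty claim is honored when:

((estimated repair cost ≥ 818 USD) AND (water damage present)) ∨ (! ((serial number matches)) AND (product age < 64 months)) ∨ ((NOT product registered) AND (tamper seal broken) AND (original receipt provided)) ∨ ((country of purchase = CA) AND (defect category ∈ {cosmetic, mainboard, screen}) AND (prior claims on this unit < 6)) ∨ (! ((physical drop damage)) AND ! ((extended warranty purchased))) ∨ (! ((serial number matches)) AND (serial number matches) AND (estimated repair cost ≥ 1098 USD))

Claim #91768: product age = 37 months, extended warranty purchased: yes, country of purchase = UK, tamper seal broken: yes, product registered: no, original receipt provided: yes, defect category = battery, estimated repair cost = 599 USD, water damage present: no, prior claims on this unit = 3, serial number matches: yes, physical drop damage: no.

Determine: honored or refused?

Atomic conditions:
  estimated repair cost ≥ 818 USD: 599 ≥ 818 is false
  water damage present: no → false
  serial number matches: yes → true
  product age < 64 months: 37 < 64 is true
  NOT product registered: no → true
  tamper seal broken: yes → true
  original receipt provided: yes → true
  country of purchase = CA: UK == CA is false
  defect category ∈ {cosmetic, mainboard, screen}: battery is not in the set → false
  prior claims on this unit < 6: 3 < 6 is true
  physical drop damage: no → false
  extended warranty purchased: yes → true
  estimated repair cost ≥ 1098 USD: 599 ≥ 1098 is false
Combine:
[1] false AND false = false
[2.1] NOT true = false
[2] false AND true = false
[3] true AND true AND true = true
[4] false AND false AND true = false
[5.1] NOT false = true
[5.2] NOT true = false
[5] true AND false = false
[6.1] NOT true = false
[6] false AND true AND false = false
[root] false OR false OR true OR false OR false OR false = true
Overall: true → honored

Honored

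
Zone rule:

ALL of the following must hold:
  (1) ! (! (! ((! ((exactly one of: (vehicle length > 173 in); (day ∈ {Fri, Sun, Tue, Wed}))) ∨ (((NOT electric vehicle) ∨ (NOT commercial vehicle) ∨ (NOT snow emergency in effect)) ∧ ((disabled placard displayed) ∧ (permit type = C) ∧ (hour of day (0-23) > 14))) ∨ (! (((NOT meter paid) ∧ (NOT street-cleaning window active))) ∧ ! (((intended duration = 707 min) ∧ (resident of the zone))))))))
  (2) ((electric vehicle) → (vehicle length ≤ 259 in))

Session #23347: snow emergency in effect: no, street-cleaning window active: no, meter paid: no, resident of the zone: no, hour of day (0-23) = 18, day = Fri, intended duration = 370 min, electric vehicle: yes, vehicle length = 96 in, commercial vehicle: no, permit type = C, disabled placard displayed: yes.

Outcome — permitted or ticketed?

Ticketed

Atomic conditions:
  vehicle length > 173 in: 96 > 173 is false
  day ∈ {Fri, Sun, Tue, Wed}: Fri is in the set → true
  NOT electric vehicle: yes → false
  NOT commercial vehicle: no → true
  NOT snow emergency in effect: no → true
  disabled placard displayed: yes → true
  permit type = C: C == C is true
  hour of day (0-23) > 14: 18 > 14 is true
  NOT meter paid: no → true
  NOT street-cleaning window active: no → true
  intended duration = 707 min: 370 == 707 is false
  resident of the zone: no → false
  electric vehicle: yes → true
  vehicle length ≤ 259 in: 96 ≤ 259 is true
Combine:
[1.1.1.1.1.1] exactly-one(false, true) = true
[1.1.1.1.1] NOT true = false
[1.1.1.1.2.1] false OR true OR true = true
[1.1.1.1.2.2] true AND true AND true = true
[1.1.1.1.2] true AND true = true
[1.1.1.1.3.1.1] true AND true = true
[1.1.1.1.3.1] NOT true = false
[1.1.1.1.3.2.1] false AND false = false
[1.1.1.1.3.2] NOT false = true
[1.1.1.1.3] false AND true = false
[1.1.1.1] false OR true OR false = true
[1.1.1] NOT true = false
[1.1] NOT false = true
[1] NOT true = false
[2] true → true = true
[root] false AND true = false
Overall: false → ticketed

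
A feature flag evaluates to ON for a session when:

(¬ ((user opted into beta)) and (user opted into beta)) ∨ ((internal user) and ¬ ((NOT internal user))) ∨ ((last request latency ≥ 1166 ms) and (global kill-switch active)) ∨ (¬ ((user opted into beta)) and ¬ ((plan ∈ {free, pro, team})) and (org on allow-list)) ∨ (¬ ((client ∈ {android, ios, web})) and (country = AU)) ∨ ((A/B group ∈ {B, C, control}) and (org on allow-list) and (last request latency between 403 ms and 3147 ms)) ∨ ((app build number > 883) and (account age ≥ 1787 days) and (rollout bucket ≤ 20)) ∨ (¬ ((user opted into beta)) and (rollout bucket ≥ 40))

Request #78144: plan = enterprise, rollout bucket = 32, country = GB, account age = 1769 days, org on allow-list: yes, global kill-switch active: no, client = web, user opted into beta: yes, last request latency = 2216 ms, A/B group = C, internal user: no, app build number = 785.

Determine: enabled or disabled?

Enabled

Atomic conditions:
  user opted into beta: yes → true
  internal user: no → false
  NOT internal user: no → true
  last request latency ≥ 1166 ms: 2216 ≥ 1166 is true
  global kill-switch active: no → false
  plan ∈ {free, pro, team}: enterprise is not in the set → false
  org on allow-list: yes → true
  client ∈ {android, ios, web}: web is in the set → true
  country = AU: GB == AU is false
  A/B group ∈ {B, C, control}: C is in the set → true
  last request latency between 403 ms and 3147 ms: 2216 in [403, 3147] is true
  app build number > 883: 785 > 883 is false
  account age ≥ 1787 days: 1769 ≥ 1787 is false
  rollout bucket ≤ 20: 32 ≤ 20 is false
  rollout bucket ≥ 40: 32 ≥ 40 is false
Combine:
[1.1] NOT true = false
[1] false AND true = false
[2.2] NOT true = false
[2] false AND false = false
[3] true AND false = false
[4.1] NOT true = false
[4.2] NOT false = true
[4] false AND true AND true = false
[5.1] NOT true = false
[5] false AND false = false
[6] true AND true AND true = true
[7] false AND false AND false = false
[8.1] NOT true = false
[8] false AND false = false
[root] false OR false OR false OR false OR false OR true OR false OR false = true
Overall: true → enabled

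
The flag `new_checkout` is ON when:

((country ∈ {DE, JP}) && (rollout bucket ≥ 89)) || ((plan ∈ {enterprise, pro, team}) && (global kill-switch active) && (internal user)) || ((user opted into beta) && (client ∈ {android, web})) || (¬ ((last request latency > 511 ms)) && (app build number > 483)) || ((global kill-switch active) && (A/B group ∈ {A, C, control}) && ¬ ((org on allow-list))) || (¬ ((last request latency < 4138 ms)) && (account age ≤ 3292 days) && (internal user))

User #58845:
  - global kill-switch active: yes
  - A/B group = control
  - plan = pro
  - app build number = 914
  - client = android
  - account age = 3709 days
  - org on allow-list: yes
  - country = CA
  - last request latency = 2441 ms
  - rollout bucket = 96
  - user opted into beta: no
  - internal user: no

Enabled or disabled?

Atomic conditions:
  country ∈ {DE, JP}: CA is not in the set → false
  rollout bucket ≥ 89: 96 ≥ 89 is true
  plan ∈ {enterprise, pro, team}: pro is in the set → true
  global kill-switch active: yes → true
  internal user: no → false
  user opted into beta: no → false
  client ∈ {android, web}: android is in the set → true
  last request latency > 511 ms: 2441 > 511 is true
  app build number > 483: 914 > 483 is true
  A/B group ∈ {A, C, control}: control is in the set → true
  org on allow-list: yes → true
  last request latency < 4138 ms: 2441 < 4138 is true
  account age ≤ 3292 days: 3709 ≤ 3292 is false
Combine:
[1] false AND true = false
[2] true AND true AND false = false
[3] false AND true = false
[4.1] NOT true = false
[4] false AND true = false
[5.3] NOT true = false
[5] true AND true AND false = false
[6.1] NOT true = false
[6] false AND false AND false = false
[root] false OR false OR false OR false OR false OR false = false
Overall: false → disabled

Disabled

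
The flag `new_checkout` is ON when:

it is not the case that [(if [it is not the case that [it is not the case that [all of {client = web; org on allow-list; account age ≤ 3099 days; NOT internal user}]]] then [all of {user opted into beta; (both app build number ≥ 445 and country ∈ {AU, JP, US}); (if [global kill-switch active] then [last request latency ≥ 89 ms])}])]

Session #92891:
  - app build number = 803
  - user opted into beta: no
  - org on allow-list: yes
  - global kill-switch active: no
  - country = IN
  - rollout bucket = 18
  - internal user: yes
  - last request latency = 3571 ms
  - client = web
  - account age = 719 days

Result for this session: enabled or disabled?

Disabled

Atomic conditions:
  client = web: web == web is true
  org on allow-list: yes → true
  account age ≤ 3099 days: 719 ≤ 3099 is true
  NOT internal user: yes → false
  user opted into beta: no → false
  app build number ≥ 445: 803 ≥ 445 is true
  country ∈ {AU, JP, US}: IN is not in the set → false
  global kill-switch active: no → false
  last request latency ≥ 89 ms: 3571 ≥ 89 is true
Combine:
[1.1.1.1] true AND true AND true AND false = false
[1.1.1] NOT false = true
[1.1] NOT true = false
[1.2.2] true AND false = false
[1.2.3] false → true (antecedent false ⇒ implication holds) = true
[1.2] false AND false AND true = false
[1] false → false (antecedent false ⇒ implication holds) = true
[root] NOT true = false
Overall: false → disabled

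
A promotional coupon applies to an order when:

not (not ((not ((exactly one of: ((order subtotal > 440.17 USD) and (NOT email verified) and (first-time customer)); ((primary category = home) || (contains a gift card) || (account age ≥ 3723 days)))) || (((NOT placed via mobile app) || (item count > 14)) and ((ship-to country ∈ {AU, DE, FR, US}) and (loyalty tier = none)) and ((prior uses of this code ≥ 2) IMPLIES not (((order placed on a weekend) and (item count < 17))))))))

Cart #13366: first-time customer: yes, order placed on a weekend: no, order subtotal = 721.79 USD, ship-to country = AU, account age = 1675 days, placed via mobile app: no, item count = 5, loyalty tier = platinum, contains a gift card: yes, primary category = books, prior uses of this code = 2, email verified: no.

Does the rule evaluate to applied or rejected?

Applied

Atomic conditions:
  order subtotal > 440.17 USD: 721.79 > 440.17 is true
  NOT email verified: no → true
  first-time customer: yes → true
  primary category = home: books == home is false
  contains a gift card: yes → true
  account age ≥ 3723 days: 1675 ≥ 3723 is false
  NOT placed via mobile app: no → true
  item count > 14: 5 > 14 is false
  ship-to country ∈ {AU, DE, FR, US}: AU is in the set → true
  loyalty tier = none: platinum == none is false
  prior uses of this code ≥ 2: 2 ≥ 2 is true
  order placed on a weekend: no → false
  item count < 17: 5 < 17 is true
Combine:
[1.1.1.1.1] true AND true AND true = true
[1.1.1.1.2] false OR true OR false = true
[1.1.1.1] exactly-one(true, true) = false
[1.1.1] NOT false = true
[1.1.2.1] true OR false = true
[1.1.2.2] true AND false = false
[1.1.2.3.2.1] false AND true = false
[1.1.2.3.2] NOT false = true
[1.1.2.3] true → true = true
[1.1.2] true AND false AND true = false
[1.1] true OR false = true
[1] NOT true = false
[root] NOT false = true
Overall: true → applied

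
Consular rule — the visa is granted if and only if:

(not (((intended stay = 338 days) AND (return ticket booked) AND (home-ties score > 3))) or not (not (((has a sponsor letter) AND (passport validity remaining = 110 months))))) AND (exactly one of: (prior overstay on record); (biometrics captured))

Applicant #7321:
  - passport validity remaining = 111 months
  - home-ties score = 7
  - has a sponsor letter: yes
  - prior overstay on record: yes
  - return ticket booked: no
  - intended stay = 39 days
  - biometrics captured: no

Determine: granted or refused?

Granted

Atomic conditions:
  intended stay = 338 days: 39 == 338 is false
  return ticket booked: no → false
  home-ties score > 3: 7 > 3 is true
  has a sponsor letter: yes → true
  passport validity remaining = 110 months: 111 == 110 is false
  prior overstay on record: yes → true
  biometrics captured: no → false
Combine:
[1.1.1] false AND false AND true = false
[1.1] NOT false = true
[1.2.1.1] true AND false = false
[1.2.1] NOT false = true
[1.2] NOT true = false
[1] true OR false = true
[2] exactly-one(true, false) = true
[root] true AND true = true
Overall: true → granted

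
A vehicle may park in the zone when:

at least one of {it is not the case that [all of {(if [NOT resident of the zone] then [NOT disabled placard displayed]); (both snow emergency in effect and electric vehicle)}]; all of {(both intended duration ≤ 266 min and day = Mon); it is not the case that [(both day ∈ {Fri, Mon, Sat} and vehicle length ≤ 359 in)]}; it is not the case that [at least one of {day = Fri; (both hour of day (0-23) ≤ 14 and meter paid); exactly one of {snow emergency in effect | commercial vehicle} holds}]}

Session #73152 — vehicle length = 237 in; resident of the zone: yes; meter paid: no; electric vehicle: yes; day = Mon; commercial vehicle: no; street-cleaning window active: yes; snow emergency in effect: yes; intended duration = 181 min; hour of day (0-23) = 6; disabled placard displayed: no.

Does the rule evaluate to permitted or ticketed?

Atomic conditions:
  NOT resident of the zone: yes → false
  NOT disabled placard displayed: no → true
  snow emergency in effect: yes → true
  electric vehicle: yes → true
  intended duration ≤ 266 min: 181 ≤ 266 is true
  day = Mon: Mon == Mon is true
  day ∈ {Fri, Mon, Sat}: Mon is in the set → true
  vehicle length ≤ 359 in: 237 ≤ 359 is true
  day = Fri: Mon == Fri is false
  hour of day (0-23) ≤ 14: 6 ≤ 14 is true
  meter paid: no → false
  commercial vehicle: no → false
Combine:
[1.1.1] false → true (antecedent false ⇒ implication holds) = true
[1.1.2] true AND true = true
[1.1] true AND true = true
[1] NOT true = false
[2.1] true AND true = true
[2.2.1] true AND true = true
[2.2] NOT true = false
[2] true AND false = false
[3.1.2] true AND false = false
[3.1.3] exactly-one(true, false) = true
[3.1] false OR false OR true = true
[3] NOT true = false
[root] false OR false OR false = false
Overall: false → ticketed

Ticketed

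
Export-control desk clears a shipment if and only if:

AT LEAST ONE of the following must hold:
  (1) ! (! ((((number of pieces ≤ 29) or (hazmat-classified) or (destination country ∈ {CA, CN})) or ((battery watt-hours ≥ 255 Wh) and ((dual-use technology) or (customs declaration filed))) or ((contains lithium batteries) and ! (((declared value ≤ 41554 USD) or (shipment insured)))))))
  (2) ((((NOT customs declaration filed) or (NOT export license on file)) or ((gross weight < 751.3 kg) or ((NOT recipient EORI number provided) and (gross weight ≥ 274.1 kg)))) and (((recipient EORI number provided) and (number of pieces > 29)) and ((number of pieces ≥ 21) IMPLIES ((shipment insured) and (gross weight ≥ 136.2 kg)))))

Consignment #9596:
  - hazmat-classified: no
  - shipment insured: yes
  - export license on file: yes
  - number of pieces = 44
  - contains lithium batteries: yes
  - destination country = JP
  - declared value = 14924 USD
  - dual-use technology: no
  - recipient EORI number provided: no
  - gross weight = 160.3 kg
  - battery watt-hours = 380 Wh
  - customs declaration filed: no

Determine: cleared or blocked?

Atomic conditions:
  number of pieces ≤ 29: 44 ≤ 29 is false
  hazmat-classified: no → false
  destination country ∈ {CA, CN}: JP is not in the set → false
  battery watt-hours ≥ 255 Wh: 380 ≥ 255 is true
  dual-use technology: no → false
  customs declaration filed: no → false
  contains lithium batteries: yes → true
  declared value ≤ 41554 USD: 14924 ≤ 41554 is true
  shipment insured: yes → true
  NOT customs declaration filed: no → true
  NOT export license on file: yes → false
  gross weight < 751.3 kg: 160.3 < 751.3 is true
  NOT recipient EORI number provided: no → true
  gross weight ≥ 274.1 kg: 160.3 ≥ 274.1 is false
  recipient EORI number provided: no → false
  number of pieces > 29: 44 > 29 is true
  number of pieces ≥ 21: 44 ≥ 21 is true
  gross weight ≥ 136.2 kg: 160.3 ≥ 136.2 is true
Combine:
[1.1.1.1] false OR false OR false = false
[1.1.1.2.2] false OR false = false
[1.1.1.2] true AND false = false
[1.1.1.3.2.1] true OR true = true
[1.1.1.3.2] NOT true = false
[1.1.1.3] true AND false = false
[1.1.1] false OR false OR false = false
[1.1] NOT false = true
[1] NOT true = false
[2.1.1] true OR false = true
[2.1.2.2] true AND false = false
[2.1.2] true OR false = true
[2.1] true OR true = true
[2.2.1] false AND true = false
[2.2.2.2] true AND true = true
[2.2.2] true → true = true
[2.2] false AND true = false
[2] true AND false = false
[root] false OR false = false
Overall: false → blocked

Blocked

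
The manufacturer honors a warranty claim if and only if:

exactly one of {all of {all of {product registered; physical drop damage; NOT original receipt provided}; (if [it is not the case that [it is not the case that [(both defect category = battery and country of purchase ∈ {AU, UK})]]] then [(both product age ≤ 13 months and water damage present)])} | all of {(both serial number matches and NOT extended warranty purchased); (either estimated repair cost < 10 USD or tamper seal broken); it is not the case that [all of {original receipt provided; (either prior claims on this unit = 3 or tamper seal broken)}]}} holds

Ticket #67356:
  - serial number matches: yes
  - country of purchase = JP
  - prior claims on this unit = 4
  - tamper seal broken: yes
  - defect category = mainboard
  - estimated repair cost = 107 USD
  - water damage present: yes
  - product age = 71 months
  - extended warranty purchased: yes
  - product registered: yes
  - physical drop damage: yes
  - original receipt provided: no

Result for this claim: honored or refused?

Honored

Atomic conditions:
  product registered: yes → true
  physical drop damage: yes → true
  NOT original receipt provided: no → true
  defect category = battery: mainboard == battery is false
  country of purchase ∈ {AU, UK}: JP is not in the set → false
  product age ≤ 13 months: 71 ≤ 13 is false
  water damage present: yes → true
  serial number matches: yes → true
  NOT extended warranty purchased: yes → false
  estimated repair cost < 10 USD: 107 < 10 is false
  tamper seal broken: yes → true
  original receipt provided: no → false
  prior claims on this unit = 3: 4 == 3 is false
Combine:
[1.1] true AND true AND true = true
[1.2.1.1.1] false AND false = false
[1.2.1.1] NOT false = true
[1.2.1] NOT true = false
[1.2.2] false AND true = false
[1.2] false → false (antecedent false ⇒ implication holds) = true
[1] true AND true = true
[2.1] true AND false = false
[2.2] false OR true = true
[2.3.1.2] false OR true = true
[2.3.1] false AND true = false
[2.3] NOT false = true
[2] false AND true AND true = false
[root] exactly-one(true, false) = true
Overall: true → honored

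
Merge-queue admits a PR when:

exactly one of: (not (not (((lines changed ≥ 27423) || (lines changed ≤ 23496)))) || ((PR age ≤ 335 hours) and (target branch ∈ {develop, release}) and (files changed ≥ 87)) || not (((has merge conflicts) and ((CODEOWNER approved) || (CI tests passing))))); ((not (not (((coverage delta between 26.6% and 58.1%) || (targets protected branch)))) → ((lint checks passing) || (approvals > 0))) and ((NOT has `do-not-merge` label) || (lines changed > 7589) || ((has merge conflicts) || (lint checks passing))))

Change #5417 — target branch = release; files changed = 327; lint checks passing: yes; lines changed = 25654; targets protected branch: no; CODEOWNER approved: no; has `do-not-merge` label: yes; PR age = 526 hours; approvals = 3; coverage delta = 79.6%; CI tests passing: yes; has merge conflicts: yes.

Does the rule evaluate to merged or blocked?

Atomic conditions:
  lines changed ≥ 27423: 25654 ≥ 27423 is false
  lines changed ≤ 23496: 25654 ≤ 23496 is false
  PR age ≤ 335 hours: 526 ≤ 335 is false
  target branch ∈ {develop, release}: release is in the set → true
  files changed ≥ 87: 327 ≥ 87 is true
  has merge conflicts: yes → true
  CODEOWNER approved: no → false
  CI tests passing: yes → true
  coverage delta between 26.6% and 58.1%: 79.6 in [26.6, 58.1] is false
  targets protected branch: no → false
  lint checks passing: yes → true
  approvals > 0: 3 > 0 is true
  NOT has `do-not-merge` label: yes → false
  lines changed > 7589: 25654 > 7589 is true
Combine:
[1.1.1.1] false OR false = false
[1.1.1] NOT false = true
[1.1] NOT true = false
[1.2] false AND true AND true = false
[1.3.1.2] false OR true = true
[1.3.1] true AND true = true
[1.3] NOT true = false
[1] false OR false OR false = false
[2.1.1.1.1] false OR false = false
[2.1.1.1] NOT false = true
[2.1.1] NOT true = false
[2.1.2] true OR true = true
[2.1] false → true (antecedent false ⇒ implication holds) = true
[2.2.3] true OR true = true
[2.2] false OR true OR true = true
[2] true AND true = true
[root] exactly-one(false, true) = true
Overall: true → merged

Merged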